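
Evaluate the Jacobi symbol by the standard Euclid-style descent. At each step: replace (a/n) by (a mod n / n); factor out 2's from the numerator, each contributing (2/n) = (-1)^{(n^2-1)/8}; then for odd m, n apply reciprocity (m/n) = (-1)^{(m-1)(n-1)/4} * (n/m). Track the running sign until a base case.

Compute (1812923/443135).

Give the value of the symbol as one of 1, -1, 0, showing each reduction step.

0

(1812923/443135) = (40383/443135)   [reduce mod 443135]
reciprocity: (40383/443135) = -1·(443135/40383) since 40383 mod 4 = 3, 443135 mod 4 = 3; sign now -1
(443135/40383) = (39305/40383)   [reduce mod 40383]
reciprocity: (39305/40383) = +1·(40383/39305) since 39305 mod 4 = 1, 40383 mod 4 = 3; sign now -1
(40383/39305) = (1078/39305)   [reduce mod 39305]
1078 = 2^1·539; (2/39305) = +1 since 39305 mod 8 = 1, so (1078/39305) = (+1)^1·(539/39305); sign now -1
reciprocity: (539/39305) = +1·(39305/539) since 539 mod 4 = 3, 39305 mod 4 = 1; sign now -1
(39305/539) = (497/539)   [reduce mod 539]
reciprocity: (497/539) = +1·(539/497) since 497 mod 4 = 1, 539 mod 4 = 3; sign now -1
(539/497) = (42/497)   [reduce mod 497]
42 = 2^1·21; (2/497) = +1 since 497 mod 8 = 1, so (42/497) = (+1)^1·(21/497); sign now -1
reciprocity: (21/497) = +1·(497/21) since 21 mod 4 = 1, 497 mod 4 = 1; sign now -1
(497/21) = (14/21)   [reduce mod 21]
14 = 2^1·7; (2/21) = -1 since 21 mod 8 = 5, so (14/21) = (-1)^1·(7/21); sign now +1
reciprocity: (7/21) = +1·(21/7) since 7 mod 4 = 3, 21 mod 4 = 1; sign now +1
(21/7) = (0/7)   [reduce mod 7]
(0/7) = 0   [gcd(a, n) > 1]; final value = 0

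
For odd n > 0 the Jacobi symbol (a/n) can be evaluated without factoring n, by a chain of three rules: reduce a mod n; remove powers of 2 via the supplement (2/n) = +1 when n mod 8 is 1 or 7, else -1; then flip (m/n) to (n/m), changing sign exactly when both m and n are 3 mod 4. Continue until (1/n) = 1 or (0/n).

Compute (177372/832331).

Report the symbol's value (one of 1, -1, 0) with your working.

177372 = 2^2·44343; (2/832331) = -1 since 832331 mod 8 = 3, so (177372/832331) = (-1)^2·(44343/832331); sign now +1
reciprocity: (44343/832331) = -1·(832331/44343) since 44343 mod 4 = 3, 832331 mod 4 = 3; sign now -1
(832331/44343) = (34157/44343)   [reduce mod 44343]
reciprocity: (34157/44343) = +1·(44343/34157) since 34157 mod 4 = 1, 44343 mod 4 = 3; sign now -1
(44343/34157) = (10186/34157)   [reduce mod 34157]
10186 = 2^1·5093; (2/34157) = -1 since 34157 mod 8 = 5, so (10186/34157) = (-1)^1·(5093/34157); sign now +1
reciprocity: (5093/34157) = +1·(34157/5093) since 5093 mod 4 = 1, 34157 mod 4 = 1; sign now +1
(34157/5093) = (3599/5093)   [reduce mod 5093]
reciprocity: (3599/5093) = +1·(5093/3599) since 3599 mod 4 = 3, 5093 mod 4 = 1; sign now +1
(5093/3599) = (1494/3599)   [reduce mod 3599]
1494 = 2^1·747; (2/3599) = +1 since 3599 mod 8 = 7, so (1494/3599) = (+1)^1·(747/3599); sign now +1
reciprocity: (747/3599) = -1·(3599/747) since 747 mod 4 = 3, 3599 mod 4 = 3; sign now -1
(3599/747) = (611/747)   [reduce mod 747]
reciprocity: (611/747) = -1·(747/611) since 611 mod 4 = 3, 747 mod 4 = 3; sign now +1
(747/611) = (136/611)   [reduce mod 611]
136 = 2^3·17; (2/611) = -1 since 611 mod 8 = 3, so (136/611) = (-1)^3·(17/611); sign now -1
reciprocity: (17/611) = +1·(611/17) since 17 mod 4 = 1, 611 mod 4 = 3; sign now -1
(611/17) = (16/17)   [reduce mod 17]
16 = 2^4·1; (2/17) = +1 since 17 mod 8 = 1, so (16/17) = (+1)^4·(1/17); sign now -1
(1/17) = 1; final value = sign = -1

-1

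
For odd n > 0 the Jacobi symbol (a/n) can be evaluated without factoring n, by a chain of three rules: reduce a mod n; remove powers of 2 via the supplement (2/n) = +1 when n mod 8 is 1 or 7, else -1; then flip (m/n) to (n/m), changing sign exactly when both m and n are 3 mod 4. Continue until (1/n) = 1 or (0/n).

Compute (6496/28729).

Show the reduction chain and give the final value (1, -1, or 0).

6496 = 2^5·203; (2/28729) = +1 since 28729 mod 8 = 1, so (6496/28729) = (+1)^5·(203/28729); sign now +1
reciprocity: (203/28729) = +1·(28729/203) since 203 mod 4 = 3, 28729 mod 4 = 1; sign now +1
(28729/203) = (106/203)   [reduce mod 203]
106 = 2^1·53; (2/203) = -1 since 203 mod 8 = 3, so (106/203) = (-1)^1·(53/203); sign now -1
reciprocity: (53/203) = +1·(203/53) since 53 mod 4 = 1, 203 mod 4 = 3; sign now -1
(203/53) = (44/53)   [reduce mod 53]
44 = 2^2·11; (2/53) = -1 since 53 mod 8 = 5, so (44/53) = (-1)^2·(11/53); sign now -1
reciprocity: (11/53) = +1·(53/11) since 11 mod 4 = 3, 53 mod 4 = 1; sign now -1
(53/11) = (9/11)   [reduce mod 11]
reciprocity: (9/11) = +1·(11/9) since 9 mod 4 = 1, 11 mod 4 = 3; sign now -1
(11/9) = (2/9)   [reduce mod 9]
2 = 2^1·1; (2/9) = +1 since 9 mod 8 = 1, so (2/9) = (+1)^1·(1/9); sign now -1
(1/9) = 1; final value = sign = -1

-1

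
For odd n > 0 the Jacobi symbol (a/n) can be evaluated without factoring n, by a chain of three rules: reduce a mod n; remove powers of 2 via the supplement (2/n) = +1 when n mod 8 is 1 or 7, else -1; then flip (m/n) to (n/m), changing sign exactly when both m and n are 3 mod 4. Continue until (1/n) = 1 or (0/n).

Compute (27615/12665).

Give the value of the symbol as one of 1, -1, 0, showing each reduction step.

0

(27615/12665) = (2285/12665)   [reduce mod 12665]
reciprocity: (2285/12665) = +1·(12665/2285) since 2285 mod 4 = 1, 12665 mod 4 = 1; sign now +1
(12665/2285) = (1240/2285)   [reduce mod 2285]
1240 = 2^3·155; (2/2285) = -1 since 2285 mod 8 = 5, so (1240/2285) = (-1)^3·(155/2285); sign now -1
reciprocity: (155/2285) = +1·(2285/155) since 155 mod 4 = 3, 2285 mod 4 = 1; sign now -1
(2285/155) = (115/155)   [reduce mod 155]
reciprocity: (115/155) = -1·(155/115) since 115 mod 4 = 3, 155 mod 4 = 3; sign now +1
(155/115) = (40/115)   [reduce mod 115]
40 = 2^3·5; (2/115) = -1 since 115 mod 8 = 3, so (40/115) = (-1)^3·(5/115); sign now -1
reciprocity: (5/115) = +1·(115/5) since 5 mod 4 = 1, 115 mod 4 = 3; sign now -1
(115/5) = (0/5)   [reduce mod 5]
(0/5) = 0   [gcd(a, n) > 1]; final value = 0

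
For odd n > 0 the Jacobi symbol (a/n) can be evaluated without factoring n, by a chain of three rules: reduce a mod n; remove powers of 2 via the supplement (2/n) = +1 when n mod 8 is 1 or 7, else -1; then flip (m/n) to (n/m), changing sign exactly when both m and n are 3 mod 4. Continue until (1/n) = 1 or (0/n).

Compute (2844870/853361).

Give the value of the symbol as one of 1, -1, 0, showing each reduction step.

(2844870/853361): 2844870 mod 853361 = 284787, so (2844870/853361) = (284787/853361)
flip (284787/853361) -> (853361/284787): both odd, 284787 mod 4 = 3, 853361 mod 4 = 1, so the flip contributes +1; sign now +1
(853361/284787): 853361 mod 284787 = 283787, so (853361/284787) = (283787/284787)
flip (283787/284787) -> (284787/283787): both odd, 283787 mod 4 = 3, 284787 mod 4 = 3, so the flip contributes -1; sign now -1
(284787/283787): 284787 mod 283787 = 1000, so (284787/283787) = (1000/283787)
factor out 2^3: 1000 = 2^3·125; with 283787 mod 8 = 3, (2/283787) = -1; sign now +1; continue with (125/283787)
flip (125/283787) -> (283787/125): both odd, 125 mod 4 = 1, 283787 mod 4 = 3, so the flip contributes +1; sign now +1
(283787/125): 283787 mod 125 = 37, so (283787/125) = (37/125)
flip (37/125) -> (125/37): both odd, 37 mod 4 = 1, 125 mod 4 = 1, so the flip contributes +1; sign now +1
(125/37): 125 mod 37 = 14, so (125/37) = (14/37)
factor out 2^1: 14 = 2^1·7; with 37 mod 8 = 5, (2/37) = -1; sign now -1; continue with (7/37)
flip (7/37) -> (37/7): both odd, 7 mod 4 = 3, 37 mod 4 = 1, so the flip contributes +1; sign now -1
(37/7): 37 mod 7 = 2, so (37/7) = (2/7)
factor out 2^1: 2 = 2^1·1; with 7 mod 8 = 7, (2/7) = +1; sign now -1; continue with (1/7)
reached (1/7) = 1, so the symbol is -1

-1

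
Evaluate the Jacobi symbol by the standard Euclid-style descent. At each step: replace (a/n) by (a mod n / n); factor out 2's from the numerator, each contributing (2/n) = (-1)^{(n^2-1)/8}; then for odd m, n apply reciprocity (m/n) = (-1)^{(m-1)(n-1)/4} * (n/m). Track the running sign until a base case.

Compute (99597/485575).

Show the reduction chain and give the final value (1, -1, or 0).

reciprocity: (99597/485575) = +1·(485575/99597) since 99597 mod 4 = 1, 485575 mod 4 = 3; sign now +1
(485575/99597) = (87187/99597)   [reduce mod 99597]
reciprocity: (87187/99597) = +1·(99597/87187) since 87187 mod 4 = 3, 99597 mod 4 = 1; sign now +1
(99597/87187) = (12410/87187)   [reduce mod 87187]
12410 = 2^1·6205; (2/87187) = -1 since 87187 mod 8 = 3, so (12410/87187) = (-1)^1·(6205/87187); sign now -1
reciprocity: (6205/87187) = +1·(87187/6205) since 6205 mod 4 = 1, 87187 mod 4 = 3; sign now -1
(87187/6205) = (317/6205)   [reduce mod 6205]
reciprocity: (317/6205) = +1·(6205/317) since 317 mod 4 = 1, 6205 mod 4 = 1; sign now -1
(6205/317) = (182/317)   [reduce mod 317]
182 = 2^1·91; (2/317) = -1 since 317 mod 8 = 5, so (182/317) = (-1)^1·(91/317); sign now +1
reciprocity: (91/317) = +1·(317/91) since 91 mod 4 = 3, 317 mod 4 = 1; sign now +1
(317/91) = (44/91)   [reduce mod 91]
44 = 2^2·11; (2/91) = -1 since 91 mod 8 = 3, so (44/91) = (-1)^2·(11/91); sign now +1
reciprocity: (11/91) = -1·(91/11) since 11 mod 4 = 3, 91 mod 4 = 3; sign now -1
(91/11) = (3/11)   [reduce mod 11]
reciprocity: (3/11) = -1·(11/3) since 3 mod 4 = 3, 11 mod 4 = 3; sign now +1
(11/3) = (2/3)   [reduce mod 3]
2 = 2^1·1; (2/3) = -1 since 3 mod 8 = 3, so (2/3) = (-1)^1·(1/3); sign now -1
(1/3) = 1; final value = sign = -1

-1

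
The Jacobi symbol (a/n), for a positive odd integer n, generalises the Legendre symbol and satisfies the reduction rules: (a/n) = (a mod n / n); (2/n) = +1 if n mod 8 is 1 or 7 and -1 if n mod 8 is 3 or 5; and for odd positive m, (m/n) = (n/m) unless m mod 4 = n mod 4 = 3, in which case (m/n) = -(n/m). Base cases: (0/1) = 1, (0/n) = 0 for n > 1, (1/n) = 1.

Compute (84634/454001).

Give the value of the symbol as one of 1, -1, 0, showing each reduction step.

84634 = 2^1·42317; (2/454001) = +1 since 454001 mod 8 = 1, so (84634/454001) = (+1)^1·(42317/454001); sign now +1
reciprocity: (42317/454001) = +1·(454001/42317) since 42317 mod 4 = 1, 454001 mod 4 = 1; sign now +1
(454001/42317) = (30831/42317)   [reduce mod 42317]
reciprocity: (30831/42317) = +1·(42317/30831) since 30831 mod 4 = 3, 42317 mod 4 = 1; sign now +1
(42317/30831) = (11486/30831)   [reduce mod 30831]
11486 = 2^1·5743; (2/30831) = +1 since 30831 mod 8 = 7, so (11486/30831) = (+1)^1·(5743/30831); sign now +1
reciprocity: (5743/30831) = -1·(30831/5743) since 5743 mod 4 = 3, 30831 mod 4 = 3; sign now -1
(30831/5743) = (2116/5743)   [reduce mod 5743]
2116 = 2^2·529; (2/5743) = +1 since 5743 mod 8 = 7, so (2116/5743) = (+1)^2·(529/5743); sign now -1
reciprocity: (529/5743) = +1·(5743/529) since 529 mod 4 = 1, 5743 mod 4 = 3; sign now -1
(5743/529) = (453/529)   [reduce mod 529]
reciprocity: (453/529) = +1·(529/453) since 453 mod 4 = 1, 529 mod 4 = 1; sign now -1
(529/453) = (76/453)   [reduce mod 453]
76 = 2^2·19; (2/453) = -1 since 453 mod 8 = 5, so (76/453) = (-1)^2·(19/453); sign now -1
reciprocity: (19/453) = +1·(453/19) since 19 mod 4 = 3, 453 mod 4 = 1; sign now -1
(453/19) = (16/19)   [reduce mod 19]
16 = 2^4·1; (2/19) = -1 since 19 mod 8 = 3, so (16/19) = (-1)^4·(1/19); sign now -1
(1/19) = 1; final value = sign = -1

-1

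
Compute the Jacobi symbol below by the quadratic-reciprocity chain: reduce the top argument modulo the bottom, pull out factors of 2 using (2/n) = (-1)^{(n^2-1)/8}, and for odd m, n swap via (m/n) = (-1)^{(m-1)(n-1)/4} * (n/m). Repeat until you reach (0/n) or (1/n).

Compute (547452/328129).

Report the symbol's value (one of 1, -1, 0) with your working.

(547452/328129): 547452 mod 328129 = 219323, so (547452/328129) = (219323/328129)
flip (219323/328129) -> (328129/219323): both odd, 219323 mod 4 = 3, 328129 mod 4 = 1, so the flip contributes +1; sign now +1
(328129/219323): 328129 mod 219323 = 108806, so (328129/219323) = (108806/219323)
factor out 2^1: 108806 = 2^1·54403; with 219323 mod 8 = 3, (2/219323) = -1; sign now -1; continue with (54403/219323)
flip (54403/219323) -> (219323/54403): both odd, 54403 mod 4 = 3, 219323 mod 4 = 3, so the flip contributes -1; sign now +1
(219323/54403): 219323 mod 54403 = 1711, so (219323/54403) = (1711/54403)
flip (1711/54403) -> (54403/1711): both odd, 1711 mod 4 = 3, 54403 mod 4 = 3, so the flip contributes -1; sign now -1
(54403/1711): 54403 mod 1711 = 1362, so (54403/1711) = (1362/1711)
factor out 2^1: 1362 = 2^1·681; with 1711 mod 8 = 7, (2/1711) = +1; sign now -1; continue with (681/1711)
flip (681/1711) -> (1711/681): both odd, 681 mod 4 = 1, 1711 mod 4 = 3, so the flip contributes +1; sign now -1
(1711/681): 1711 mod 681 = 349, so (1711/681) = (349/681)
flip (349/681) -> (681/349): both odd, 349 mod 4 = 1, 681 mod 4 = 1, so the flip contributes +1; sign now -1
(681/349): 681 mod 349 = 332, so (681/349) = (332/349)
factor out 2^2: 332 = 2^2·83; with 349 mod 8 = 5, (2/349) = -1; sign now -1; continue with (83/349)
flip (83/349) -> (349/83): both odd, 83 mod 4 = 3, 349 mod 4 = 1, so the flip contributes +1; sign now -1
(349/83): 349 mod 83 = 17, so (349/83) = (17/83)
flip (17/83) -> (83/17): both odd, 17 mod 4 = 1, 83 mod 4 = 3, so the flip contributes +1; sign now -1
(83/17): 83 mod 17 = 15, so (83/17) = (15/17)
flip (15/17) -> (17/15): both odd, 15 mod 4 = 3, 17 mod 4 = 1, so the flip contributes +1; sign now -1
(17/15): 17 mod 15 = 2, so (17/15) = (2/15)
factor out 2^1: 2 = 2^1·1; with 15 mod 8 = 7, (2/15) = +1; sign now -1; continue with (1/15)
reached (1/15) = 1, so the symbol is -1

-1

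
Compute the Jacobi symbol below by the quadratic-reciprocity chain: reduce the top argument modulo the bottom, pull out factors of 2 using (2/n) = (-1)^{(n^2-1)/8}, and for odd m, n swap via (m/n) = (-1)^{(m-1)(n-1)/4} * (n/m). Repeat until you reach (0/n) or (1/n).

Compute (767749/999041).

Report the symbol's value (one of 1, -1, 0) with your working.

-1

reciprocity: (767749/999041) = +1·(999041/767749) since 767749 mod 4 = 1, 999041 mod 4 = 1; sign now +1
(999041/767749) = (231292/767749)   [reduce mod 767749]
231292 = 2^2·57823; (2/767749) = -1 since 767749 mod 8 = 5, so (231292/767749) = (-1)^2·(57823/767749); sign now +1
reciprocity: (57823/767749) = +1·(767749/57823) since 57823 mod 4 = 3, 767749 mod 4 = 1; sign now +1
(767749/57823) = (16050/57823)   [reduce mod 57823]
16050 = 2^1·8025; (2/57823) = +1 since 57823 mod 8 = 7, so (16050/57823) = (+1)^1·(8025/57823); sign now +1
reciprocity: (8025/57823) = +1·(57823/8025) since 8025 mod 4 = 1, 57823 mod 4 = 3; sign now +1
(57823/8025) = (1648/8025)   [reduce mod 8025]
1648 = 2^4·103; (2/8025) = +1 since 8025 mod 8 = 1, so (1648/8025) = (+1)^4·(103/8025); sign now +1
reciprocity: (103/8025) = +1·(8025/103) since 103 mod 4 = 3, 8025 mod 4 = 1; sign now +1
(8025/103) = (94/103)   [reduce mod 103]
94 = 2^1·47; (2/103) = +1 since 103 mod 8 = 7, so (94/103) = (+1)^1·(47/103); sign now +1
reciprocity: (47/103) = -1·(103/47) since 47 mod 4 = 3, 103 mod 4 = 3; sign now -1
(103/47) = (9/47)   [reduce mod 47]
reciprocity: (9/47) = +1·(47/9) since 9 mod 4 = 1, 47 mod 4 = 3; sign now -1
(47/9) = (2/9)   [reduce mod 9]
2 = 2^1·1; (2/9) = +1 since 9 mod 8 = 1, so (2/9) = (+1)^1·(1/9); sign now -1
(1/9) = 1; final value = sign = -1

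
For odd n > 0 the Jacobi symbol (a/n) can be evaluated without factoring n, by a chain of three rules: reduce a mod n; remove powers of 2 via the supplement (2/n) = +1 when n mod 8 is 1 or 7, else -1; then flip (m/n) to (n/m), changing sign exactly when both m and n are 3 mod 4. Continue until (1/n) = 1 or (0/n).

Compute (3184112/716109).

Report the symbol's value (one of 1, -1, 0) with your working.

1

(3184112/716109) = (319676/716109)   [reduce mod 716109]
319676 = 2^2·79919; (2/716109) = -1 since 716109 mod 8 = 5, so (319676/716109) = (-1)^2·(79919/716109); sign now +1
reciprocity: (79919/716109) = +1·(716109/79919) since 79919 mod 4 = 3, 716109 mod 4 = 1; sign now +1
(716109/79919) = (76757/79919)   [reduce mod 79919]
reciprocity: (76757/79919) = +1·(79919/76757) since 76757 mod 4 = 1, 79919 mod 4 = 3; sign now +1
(79919/76757) = (3162/76757)   [reduce mod 76757]
3162 = 2^1·1581; (2/76757) = -1 since 76757 mod 8 = 5, so (3162/76757) = (-1)^1·(1581/76757); sign now -1
reciprocity: (1581/76757) = +1·(76757/1581) since 1581 mod 4 = 1, 76757 mod 4 = 1; sign now -1
(76757/1581) = (869/1581)   [reduce mod 1581]
reciprocity: (869/1581) = +1·(1581/869) since 869 mod 4 = 1, 1581 mod 4 = 1; sign now -1
(1581/869) = (712/869)   [reduce mod 869]
712 = 2^3·89; (2/869) = -1 since 869 mod 8 = 5, so (712/869) = (-1)^3·(89/869); sign now +1
reciprocity: (89/869) = +1·(869/89) since 89 mod 4 = 1, 869 mod 4 = 1; sign now +1
(869/89) = (68/89)   [reduce mod 89]
68 = 2^2·17; (2/89) = +1 since 89 mod 8 = 1, so (68/89) = (+1)^2·(17/89); sign now +1
reciprocity: (17/89) = +1·(89/17) since 17 mod 4 = 1, 89 mod 4 = 1; sign now +1
(89/17) = (4/17)   [reduce mod 17]
4 = 2^2·1; (2/17) = +1 since 17 mod 8 = 1, so (4/17) = (+1)^2·(1/17); sign now +1
(1/17) = 1; final value = sign = +1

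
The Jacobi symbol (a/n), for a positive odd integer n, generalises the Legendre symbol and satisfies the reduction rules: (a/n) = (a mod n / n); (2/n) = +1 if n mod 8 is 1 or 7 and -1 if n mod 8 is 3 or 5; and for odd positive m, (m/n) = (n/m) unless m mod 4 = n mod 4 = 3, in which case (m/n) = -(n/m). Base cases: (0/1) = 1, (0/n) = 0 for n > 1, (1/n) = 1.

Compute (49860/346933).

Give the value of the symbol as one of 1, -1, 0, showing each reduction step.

1

49860 = 2^2·12465; (2/346933) = -1 since 346933 mod 8 = 5, so (49860/346933) = (-1)^2·(12465/346933); sign now +1
reciprocity: (12465/346933) = +1·(346933/12465) since 12465 mod 4 = 1, 346933 mod 4 = 1; sign now +1
(346933/12465) = (10378/12465)   [reduce mod 12465]
10378 = 2^1·5189; (2/12465) = +1 since 12465 mod 8 = 1, so (10378/12465) = (+1)^1·(5189/12465); sign now +1
reciprocity: (5189/12465) = +1·(12465/5189) since 5189 mod 4 = 1, 12465 mod 4 = 1; sign now +1
(12465/5189) = (2087/5189)   [reduce mod 5189]
reciprocity: (2087/5189) = +1·(5189/2087) since 2087 mod 4 = 3, 5189 mod 4 = 1; sign now +1
(5189/2087) = (1015/2087)   [reduce mod 2087]
reciprocity: (1015/2087) = -1·(2087/1015) since 1015 mod 4 = 3, 2087 mod 4 = 3; sign now -1
(2087/1015) = (57/1015)   [reduce mod 1015]
reciprocity: (57/1015) = +1·(1015/57) since 57 mod 4 = 1, 1015 mod 4 = 3; sign now -1
(1015/57) = (46/57)   [reduce mod 57]
46 = 2^1·23; (2/57) = +1 since 57 mod 8 = 1, so (46/57) = (+1)^1·(23/57); sign now -1
reciprocity: (23/57) = +1·(57/23) since 23 mod 4 = 3, 57 mod 4 = 1; sign now -1
(57/23) = (11/23)   [reduce mod 23]
reciprocity: (11/23) = -1·(23/11) since 11 mod 4 = 3, 23 mod 4 = 3; sign now +1
(23/11) = (1/11)   [reduce mod 11]
(1/11) = 1; final value = sign = +1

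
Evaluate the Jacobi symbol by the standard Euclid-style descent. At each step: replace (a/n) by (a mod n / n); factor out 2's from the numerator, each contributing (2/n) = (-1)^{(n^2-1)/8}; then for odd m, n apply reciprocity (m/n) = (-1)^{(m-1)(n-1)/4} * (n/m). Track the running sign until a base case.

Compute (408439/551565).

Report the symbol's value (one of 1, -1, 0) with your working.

-1

flip (408439/551565) -> (551565/408439): both odd, 408439 mod 4 = 3, 551565 mod 4 = 1, so the flip contributes +1; sign now +1
(551565/408439): 551565 mod 408439 = 143126, so (551565/408439) = (143126/408439)
factor out 2^1: 143126 = 2^1·71563; with 408439 mod 8 = 7, (2/408439) = +1; sign now +1; continue with (71563/408439)
flip (71563/408439) -> (408439/71563): both odd, 71563 mod 4 = 3, 408439 mod 4 = 3, so the flip contributes -1; sign now -1
(408439/71563): 408439 mod 71563 = 50624, so (408439/71563) = (50624/71563)
factor out 2^6: 50624 = 2^6·791; with 71563 mod 8 = 3, (2/71563) = -1; sign now -1; continue with (791/71563)
flip (791/71563) -> (71563/791): both odd, 791 mod 4 = 3, 71563 mod 4 = 3, so the flip contributes -1; sign now +1
(71563/791): 71563 mod 791 = 373, so (71563/791) = (373/791)
flip (373/791) -> (791/373): both odd, 373 mod 4 = 1, 791 mod 4 = 3, so the flip contributes +1; sign now +1
(791/373): 791 mod 373 = 45, so (791/373) = (45/373)
flip (45/373) -> (373/45): both odd, 45 mod 4 = 1, 373 mod 4 = 1, so the flip contributes +1; sign now +1
(373/45): 373 mod 45 = 13, so (373/45) = (13/45)
flip (13/45) -> (45/13): both odd, 13 mod 4 = 1, 45 mod 4 = 1, so the flip contributes +1; sign now +1
(45/13): 45 mod 13 = 6, so (45/13) = (6/13)
factor out 2^1: 6 = 2^1·3; with 13 mod 8 = 5, (2/13) = -1; sign now -1; continue with (3/13)
flip (3/13) -> (13/3): both odd, 3 mod 4 = 3, 13 mod 4 = 1, so the flip contributes +1; sign now -1
(13/3): 13 mod 3 = 1, so (13/3) = (1/3)
reached (1/3) = 1, so the symbol is -1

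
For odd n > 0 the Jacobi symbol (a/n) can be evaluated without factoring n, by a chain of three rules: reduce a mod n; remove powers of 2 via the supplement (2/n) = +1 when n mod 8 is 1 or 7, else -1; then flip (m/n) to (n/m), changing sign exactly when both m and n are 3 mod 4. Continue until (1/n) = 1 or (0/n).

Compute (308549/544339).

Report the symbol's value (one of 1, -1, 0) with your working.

reciprocity: (308549/544339) = +1·(544339/308549) since 308549 mod 4 = 1, 544339 mod 4 = 3; sign now +1
(544339/308549) = (235790/308549)   [reduce mod 308549]
235790 = 2^1·117895; (2/308549) = -1 since 308549 mod 8 = 5, so (235790/308549) = (-1)^1·(117895/308549); sign now -1
reciprocity: (117895/308549) = +1·(308549/117895) since 117895 mod 4 = 3, 308549 mod 4 = 1; sign now -1
(308549/117895) = (72759/117895)   [reduce mod 117895]
reciprocity: (72759/117895) = -1·(117895/72759) since 72759 mod 4 = 3, 117895 mod 4 = 3; sign now +1
(117895/72759) = (45136/72759)   [reduce mod 72759]
45136 = 2^4·2821; (2/72759) = +1 since 72759 mod 8 = 7, so (45136/72759) = (+1)^4·(2821/72759); sign now +1
reciprocity: (2821/72759) = +1·(72759/2821) since 2821 mod 4 = 1, 72759 mod 4 = 3; sign now +1
(72759/2821) = (2234/2821)   [reduce mod 2821]
2234 = 2^1·1117; (2/2821) = -1 since 2821 mod 8 = 5, so (2234/2821) = (-1)^1·(1117/2821); sign now -1
reciprocity: (1117/2821) = +1·(2821/1117) since 1117 mod 4 = 1, 2821 mod 4 = 1; sign now -1
(2821/1117) = (587/1117)   [reduce mod 1117]
reciprocity: (587/1117) = +1·(1117/587) since 587 mod 4 = 3, 1117 mod 4 = 1; sign now -1
(1117/587) = (530/587)   [reduce mod 587]
530 = 2^1·265; (2/587) = -1 since 587 mod 8 = 3, so (530/587) = (-1)^1·(265/587); sign now +1
reciprocity: (265/587) = +1·(587/265) since 265 mod 4 = 1, 587 mod 4 = 3; sign now +1
(587/265) = (57/265)   [reduce mod 265]
reciprocity: (57/265) = +1·(265/57) since 57 mod 4 = 1, 265 mod 4 = 1; sign now +1
(265/57) = (37/57)   [reduce mod 57]
reciprocity: (37/57) = +1·(57/37) since 37 mod 4 = 1, 57 mod 4 = 1; sign now +1
(57/37) = (20/37)   [reduce mod 37]
20 = 2^2·5; (2/37) = -1 since 37 mod 8 = 5, so (20/37) = (-1)^2·(5/37); sign now +1
reciprocity: (5/37) = +1·(37/5) since 5 mod 4 = 1, 37 mod 4 = 1; sign now +1
(37/5) = (2/5)   [reduce mod 5]
2 = 2^1·1; (2/5) = -1 since 5 mod 8 = 5, so (2/5) = (-1)^1·(1/5); sign now -1
(1/5) = 1; final value = sign = -1

-1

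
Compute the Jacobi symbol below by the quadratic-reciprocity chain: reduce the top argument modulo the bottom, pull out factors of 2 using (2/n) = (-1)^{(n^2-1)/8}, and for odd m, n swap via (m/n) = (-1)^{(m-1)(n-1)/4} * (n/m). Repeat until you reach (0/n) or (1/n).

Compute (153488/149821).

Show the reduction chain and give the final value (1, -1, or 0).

-1

(153488/149821): 153488 mod 149821 = 3667, so (153488/149821) = (3667/149821)
flip (3667/149821) -> (149821/3667): both odd, 3667 mod 4 = 3, 149821 mod 4 = 1, so the flip contributes +1; sign now +1
(149821/3667): 149821 mod 3667 = 3141, so (149821/3667) = (3141/3667)
flip (3141/3667) -> (3667/3141): both odd, 3141 mod 4 = 1, 3667 mod 4 = 3, so the flip contributes +1; sign now +1
(3667/3141): 3667 mod 3141 = 526, so (3667/3141) = (526/3141)
factor out 2^1: 526 = 2^1·263; with 3141 mod 8 = 5, (2/3141) = -1; sign now -1; continue with (263/3141)
flip (263/3141) -> (3141/263): both odd, 263 mod 4 = 3, 3141 mod 4 = 1, so the flip contributes +1; sign now -1
(3141/263): 3141 mod 263 = 248, so (3141/263) = (248/263)
factor out 2^3: 248 = 2^3·31; with 263 mod 8 = 7, (2/263) = +1; sign now -1; continue with (31/263)
flip (31/263) -> (263/31): both odd, 31 mod 4 = 3, 263 mod 4 = 3, so the flip contributes -1; sign now +1
(263/31): 263 mod 31 = 15, so (263/31) = (15/31)
flip (15/31) -> (31/15): both odd, 15 mod 4 = 3, 31 mod 4 = 3, so the flip contributes -1; sign now -1
(31/15): 31 mod 15 = 1, so (31/15) = (1/15)
reached (1/15) = 1, so the symbol is -1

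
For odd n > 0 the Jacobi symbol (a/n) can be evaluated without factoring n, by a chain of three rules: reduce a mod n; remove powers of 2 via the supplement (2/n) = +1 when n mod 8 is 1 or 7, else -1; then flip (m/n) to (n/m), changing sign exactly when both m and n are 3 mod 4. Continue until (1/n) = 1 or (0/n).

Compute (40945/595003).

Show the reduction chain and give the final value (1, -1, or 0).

1

flip (40945/595003) -> (595003/40945): both odd, 40945 mod 4 = 1, 595003 mod 4 = 3, so the flip contributes +1; sign now +1
(595003/40945): 595003 mod 40945 = 21773, so (595003/40945) = (21773/40945)
flip (21773/40945) -> (40945/21773): both odd, 21773 mod 4 = 1, 40945 mod 4 = 1, so the flip contributes +1; sign now +1
(40945/21773): 40945 mod 21773 = 19172, so (40945/21773) = (19172/21773)
factor out 2^2: 19172 = 2^2·4793; with 21773 mod 8 = 5, (2/21773) = -1; sign now +1; continue with (4793/21773)
flip (4793/21773) -> (21773/4793): both odd, 4793 mod 4 = 1, 21773 mod 4 = 1, so the flip contributes +1; sign now +1
(21773/4793): 21773 mod 4793 = 2601, so (21773/4793) = (2601/4793)
flip (2601/4793) -> (4793/2601): both odd, 2601 mod 4 = 1, 4793 mod 4 = 1, so the flip contributes +1; sign now +1
(4793/2601): 4793 mod 2601 = 2192, so (4793/2601) = (2192/2601)
factor out 2^4: 2192 = 2^4·137; with 2601 mod 8 = 1, (2/2601) = +1; sign now +1; continue with (137/2601)
flip (137/2601) -> (2601/137): both odd, 137 mod 4 = 1, 2601 mod 4 = 1, so the flip contributes +1; sign now +1
(2601/137): 2601 mod 137 = 135, so (2601/137) = (135/137)
flip (135/137) -> (137/135): both odd, 135 mod 4 = 3, 137 mod 4 = 1, so the flip contributes +1; sign now +1
(137/135): 137 mod 135 = 2, so (137/135) = (2/135)
factor out 2^1: 2 = 2^1·1; with 135 mod 8 = 7, (2/135) = +1; sign now +1; continue with (1/135)
reached (1/135) = 1, so the symbol is +1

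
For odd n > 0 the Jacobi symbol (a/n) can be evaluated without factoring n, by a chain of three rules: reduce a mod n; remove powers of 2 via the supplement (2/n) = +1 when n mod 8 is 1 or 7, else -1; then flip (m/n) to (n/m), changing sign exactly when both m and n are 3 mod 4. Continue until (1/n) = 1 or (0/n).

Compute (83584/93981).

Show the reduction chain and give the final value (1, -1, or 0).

-1

83584 = 2^7·653; (2/93981) = -1 since 93981 mod 8 = 5, so (83584/93981) = (-1)^7·(653/93981); sign now -1
reciprocity: (653/93981) = +1·(93981/653) since 653 mod 4 = 1, 93981 mod 4 = 1; sign now -1
(93981/653) = (602/653)   [reduce mod 653]
602 = 2^1·301; (2/653) = -1 since 653 mod 8 = 5, so (602/653) = (-1)^1·(301/653); sign now +1
reciprocity: (301/653) = +1·(653/301) since 301 mod 4 = 1, 653 mod 4 = 1; sign now +1
(653/301) = (51/301)   [reduce mod 301]
reciprocity: (51/301) = +1·(301/51) since 51 mod 4 = 3, 301 mod 4 = 1; sign now +1
(301/51) = (46/51)   [reduce mod 51]
46 = 2^1·23; (2/51) = -1 since 51 mod 8 = 3, so (46/51) = (-1)^1·(23/51); sign now -1
reciprocity: (23/51) = -1·(51/23) since 23 mod 4 = 3, 51 mod 4 = 3; sign now +1
(51/23) = (5/23)   [reduce mod 23]
reciprocity: (5/23) = +1·(23/5) since 5 mod 4 = 1, 23 mod 4 = 3; sign now +1
(23/5) = (3/5)   [reduce mod 5]
reciprocity: (3/5) = +1·(5/3) since 3 mod 4 = 3, 5 mod 4 = 1; sign now +1
(5/3) = (2/3)   [reduce mod 3]
2 = 2^1·1; (2/3) = -1 since 3 mod 8 = 3, so (2/3) = (-1)^1·(1/3); sign now -1
(1/3) = 1; final value = sign = -1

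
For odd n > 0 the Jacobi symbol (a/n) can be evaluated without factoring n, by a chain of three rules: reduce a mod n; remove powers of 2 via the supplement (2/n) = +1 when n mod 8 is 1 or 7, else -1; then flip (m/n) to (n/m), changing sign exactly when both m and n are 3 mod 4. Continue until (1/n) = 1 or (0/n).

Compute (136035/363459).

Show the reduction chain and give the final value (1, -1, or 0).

0

flip (136035/363459) -> (363459/136035): both odd, 136035 mod 4 = 3, 363459 mod 4 = 3, so the flip contributes -1; sign now -1
(363459/136035): 363459 mod 136035 = 91389, so (363459/136035) = (91389/136035)
flip (91389/136035) -> (136035/91389): both odd, 91389 mod 4 = 1, 136035 mod 4 = 3, so the flip contributes +1; sign now -1
(136035/91389): 136035 mod 91389 = 44646, so (136035/91389) = (44646/91389)
factor out 2^1: 44646 = 2^1·22323; with 91389 mod 8 = 5, (2/91389) = -1; sign now +1; continue with (22323/91389)
flip (22323/91389) -> (91389/22323): both odd, 22323 mod 4 = 3, 91389 mod 4 = 1, so the flip contributes +1; sign now +1
(91389/22323): 91389 mod 22323 = 2097, so (91389/22323) = (2097/22323)
flip (2097/22323) -> (22323/2097): both odd, 2097 mod 4 = 1, 22323 mod 4 = 3, so the flip contributes +1; sign now +1
(22323/2097): 22323 mod 2097 = 1353, so (22323/2097) = (1353/2097)
flip (1353/2097) -> (2097/1353): both odd, 1353 mod 4 = 1, 2097 mod 4 = 1, so the flip contributes +1; sign now +1
(2097/1353): 2097 mod 1353 = 744, so (2097/1353) = (744/1353)
factor out 2^3: 744 = 2^3·93; with 1353 mod 8 = 1, (2/1353) = +1; sign now +1; continue with (93/1353)
flip (93/1353) -> (1353/93): both odd, 93 mod 4 = 1, 1353 mod 4 = 1, so the flip contributes +1; sign now +1
(1353/93): 1353 mod 93 = 51, so (1353/93) = (51/93)
flip (51/93) -> (93/51): both odd, 51 mod 4 = 3, 93 mod 4 = 1, so the flip contributes +1; sign now +1
(93/51): 93 mod 51 = 42, so (93/51) = (42/51)
factor out 2^1: 42 = 2^1·21; with 51 mod 8 = 3, (2/51) = -1; sign now -1; continue with (21/51)
flip (21/51) -> (51/21): both odd, 21 mod 4 = 1, 51 mod 4 = 3, so the flip contributes +1; sign now -1
(51/21): 51 mod 21 = 9, so (51/21) = (9/21)
flip (9/21) -> (21/9): both odd, 9 mod 4 = 1, 21 mod 4 = 1, so the flip contributes +1; sign now -1
(21/9): 21 mod 9 = 3, so (21/9) = (3/9)
flip (3/9) -> (9/3): both odd, 3 mod 4 = 3, 9 mod 4 = 1, so the flip contributes +1; sign now -1
(9/3): 9 mod 3 = 0, so (9/3) = (0/3)
reached (0/3); gcd(a, n) > 1, so (0/3) = 0 and the symbol is 0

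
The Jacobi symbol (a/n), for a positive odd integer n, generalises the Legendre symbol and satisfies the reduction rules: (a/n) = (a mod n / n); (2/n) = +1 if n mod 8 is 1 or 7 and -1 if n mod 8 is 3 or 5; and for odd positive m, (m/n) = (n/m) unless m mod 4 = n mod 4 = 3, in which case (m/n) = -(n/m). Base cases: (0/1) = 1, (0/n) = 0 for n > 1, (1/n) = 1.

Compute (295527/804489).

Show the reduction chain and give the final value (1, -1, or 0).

0

flip (295527/804489) -> (804489/295527): both odd, 295527 mod 4 = 3, 804489 mod 4 = 1, so the flip contributes +1; sign now +1
(804489/295527): 804489 mod 295527 = 213435, so (804489/295527) = (213435/295527)
flip (213435/295527) -> (295527/213435): both odd, 213435 mod 4 = 3, 295527 mod 4 = 3, so the flip contributes -1; sign now -1
(295527/213435): 295527 mod 213435 = 82092, so (295527/213435) = (82092/213435)
factor out 2^2: 82092 = 2^2·20523; with 213435 mod 8 = 3, (2/213435) = -1; sign now -1; continue with (20523/213435)
flip (20523/213435) -> (213435/20523): both odd, 20523 mod 4 = 3, 213435 mod 4 = 3, so the flip contributes -1; sign now +1
(213435/20523): 213435 mod 20523 = 8205, so (213435/20523) = (8205/20523)
flip (8205/20523) -> (20523/8205): both odd, 8205 mod 4 = 1, 20523 mod 4 = 3, so the flip contributes +1; sign now +1
(20523/8205): 20523 mod 8205 = 4113, so (20523/8205) = (4113/8205)
flip (4113/8205) -> (8205/4113): both odd, 4113 mod 4 = 1, 8205 mod 4 = 1, so the flip contributes +1; sign now +1
(8205/4113): 8205 mod 4113 = 4092, so (8205/4113) = (4092/4113)
factor out 2^2: 4092 = 2^2·1023; with 4113 mod 8 = 1, (2/4113) = +1; sign now +1; continue with (1023/4113)
flip (1023/4113) -> (4113/1023): both odd, 1023 mod 4 = 3, 4113 mod 4 = 1, so the flip contributes +1; sign now +1
(4113/1023): 4113 mod 1023 = 21, so (4113/1023) = (21/1023)
flip (21/1023) -> (1023/21): both odd, 21 mod 4 = 1, 1023 mod 4 = 3, so the flip contributes +1; sign now +1
(1023/21): 1023 mod 21 = 15, so (1023/21) = (15/21)
flip (15/21) -> (21/15): both odd, 15 mod 4 = 3, 21 mod 4 = 1, so the flip contributes +1; sign now +1
(21/15): 21 mod 15 = 6, so (21/15) = (6/15)
factor out 2^1: 6 = 2^1·3; with 15 mod 8 = 7, (2/15) = +1; sign now +1; continue with (3/15)
flip (3/15) -> (15/3): both odd, 3 mod 4 = 3, 15 mod 4 = 3, so the flip contributes -1; sign now -1
(15/3): 15 mod 3 = 0, so (15/3) = (0/3)
reached (0/3); gcd(a, n) > 1, so (0/3) = 0 and the symbol is 0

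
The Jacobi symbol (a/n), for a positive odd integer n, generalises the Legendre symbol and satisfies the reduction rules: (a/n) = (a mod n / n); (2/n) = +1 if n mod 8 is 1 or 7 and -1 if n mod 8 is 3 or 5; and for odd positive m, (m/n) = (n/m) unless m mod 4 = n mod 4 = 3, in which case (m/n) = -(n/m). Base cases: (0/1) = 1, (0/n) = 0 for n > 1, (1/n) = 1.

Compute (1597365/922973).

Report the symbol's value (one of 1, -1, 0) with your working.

(1597365/922973) = (674392/922973)   [reduce mod 922973]
674392 = 2^3·84299; (2/922973) = -1 since 922973 mod 8 = 5, so (674392/922973) = (-1)^3·(84299/922973); sign now -1
reciprocity: (84299/922973) = +1·(922973/84299) since 84299 mod 4 = 3, 922973 mod 4 = 1; sign now -1
(922973/84299) = (79983/84299)   [reduce mod 84299]
reciprocity: (79983/84299) = -1·(84299/79983) since 79983 mod 4 = 3, 84299 mod 4 = 3; sign now +1
(84299/79983) = (4316/79983)   [reduce mod 79983]
4316 = 2^2·1079; (2/79983) = +1 since 79983 mod 8 = 7, so (4316/79983) = (+1)^2·(1079/79983); sign now +1
reciprocity: (1079/79983) = -1·(79983/1079) since 1079 mod 4 = 3, 79983 mod 4 = 3; sign now -1
(79983/1079) = (137/1079)   [reduce mod 1079]
reciprocity: (137/1079) = +1·(1079/137) since 137 mod 4 = 1, 1079 mod 4 = 3; sign now -1
(1079/137) = (120/137)   [reduce mod 137]
120 = 2^3·15; (2/137) = +1 since 137 mod 8 = 1, so (120/137) = (+1)^3·(15/137); sign now -1
reciprocity: (15/137) = +1·(137/15) since 15 mod 4 = 3, 137 mod 4 = 1; sign now -1
(137/15) = (2/15)   [reduce mod 15]
2 = 2^1·1; (2/15) = +1 since 15 mod 8 = 7, so (2/15) = (+1)^1·(1/15); sign now -1
(1/15) = 1; final value = sign = -1

-1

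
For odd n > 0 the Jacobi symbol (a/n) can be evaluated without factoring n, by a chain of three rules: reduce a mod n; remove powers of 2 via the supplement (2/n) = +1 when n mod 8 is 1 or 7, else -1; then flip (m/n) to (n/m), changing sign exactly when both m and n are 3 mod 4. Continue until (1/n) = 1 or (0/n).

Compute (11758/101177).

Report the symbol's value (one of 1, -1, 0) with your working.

-1

factor out 2^1: 11758 = 2^1·5879; with 101177 mod 8 = 1, (2/101177) = +1; sign now +1; continue with (5879/101177)
flip (5879/101177) -> (101177/5879): both odd, 5879 mod 4 = 3, 101177 mod 4 = 1, so the flip contributes +1; sign now +1
(101177/5879): 101177 mod 5879 = 1234, so (101177/5879) = (1234/5879)
factor out 2^1: 1234 = 2^1·617; with 5879 mod 8 = 7, (2/5879) = +1; sign now +1; continue with (617/5879)
flip (617/5879) -> (5879/617): both odd, 617 mod 4 = 1, 5879 mod 4 = 3, so the flip contributes +1; sign now +1
(5879/617): 5879 mod 617 = 326, so (5879/617) = (326/617)
factor out 2^1: 326 = 2^1·163; with 617 mod 8 = 1, (2/617) = +1; sign now +1; continue with (163/617)
flip (163/617) -> (617/163): both odd, 163 mod 4 = 3, 617 mod 4 = 1, so the flip contributes +1; sign now +1
(617/163): 617 mod 163 = 128, so (617/163) = (128/163)
factor out 2^7: 128 = 2^7·1; with 163 mod 8 = 3, (2/163) = -1; sign now -1; continue with (1/163)
reached (1/163) = 1, so the symbol is -1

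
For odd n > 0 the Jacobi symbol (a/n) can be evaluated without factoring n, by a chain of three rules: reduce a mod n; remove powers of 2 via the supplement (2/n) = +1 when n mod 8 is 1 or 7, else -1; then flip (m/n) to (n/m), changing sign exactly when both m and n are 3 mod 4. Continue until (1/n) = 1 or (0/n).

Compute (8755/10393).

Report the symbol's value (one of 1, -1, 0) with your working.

reciprocity: (8755/10393) = +1·(10393/8755) since 8755 mod 4 = 3, 10393 mod 4 = 1; sign now +1
(10393/8755) = (1638/8755)   [reduce mod 8755]
1638 = 2^1·819; (2/8755) = -1 since 8755 mod 8 = 3, so (1638/8755) = (-1)^1·(819/8755); sign now -1
reciprocity: (819/8755) = -1·(8755/819) since 819 mod 4 = 3, 8755 mod 4 = 3; sign now +1
(8755/819) = (565/819)   [reduce mod 819]
reciprocity: (565/819) = +1·(819/565) since 565 mod 4 = 1, 819 mod 4 = 3; sign now +1
(819/565) = (254/565)   [reduce mod 565]
254 = 2^1·127; (2/565) = -1 since 565 mod 8 = 5, so (254/565) = (-1)^1·(127/565); sign now -1
reciprocity: (127/565) = +1·(565/127) since 127 mod 4 = 3, 565 mod 4 = 1; sign now -1
(565/127) = (57/127)   [reduce mod 127]
reciprocity: (57/127) = +1·(127/57) since 57 mod 4 = 1, 127 mod 4 = 3; sign now -1
(127/57) = (13/57)   [reduce mod 57]
reciprocity: (13/57) = +1·(57/13) since 13 mod 4 = 1, 57 mod 4 = 1; sign now -1
(57/13) = (5/13)   [reduce mod 13]
reciprocity: (5/13) = +1·(13/5) since 5 mod 4 = 1, 13 mod 4 = 1; sign now -1
(13/5) = (3/5)   [reduce mod 5]
reciprocity: (3/5) = +1·(5/3) since 3 mod 4 = 3, 5 mod 4 = 1; sign now -1
(5/3) = (2/3)   [reduce mod 3]
2 = 2^1·1; (2/3) = -1 since 3 mod 8 = 3, so (2/3) = (-1)^1·(1/3); sign now +1
(1/3) = 1; final value = sign = +1

1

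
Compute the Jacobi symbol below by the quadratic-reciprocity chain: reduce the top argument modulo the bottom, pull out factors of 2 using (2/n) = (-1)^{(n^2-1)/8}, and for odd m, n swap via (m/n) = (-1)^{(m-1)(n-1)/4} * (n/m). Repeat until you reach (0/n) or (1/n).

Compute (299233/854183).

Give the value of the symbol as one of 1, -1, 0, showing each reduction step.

0

flip (299233/854183) -> (854183/299233): both odd, 299233 mod 4 = 1, 854183 mod 4 = 3, so the flip contributes +1; sign now +1
(854183/299233): 854183 mod 299233 = 255717, so (854183/299233) = (255717/299233)
flip (255717/299233) -> (299233/255717): both odd, 255717 mod 4 = 1, 299233 mod 4 = 1, so the flip contributes +1; sign now +1
(299233/255717): 299233 mod 255717 = 43516, so (299233/255717) = (43516/255717)
factor out 2^2: 43516 = 2^2·10879; with 255717 mod 8 = 5, (2/255717) = -1; sign now +1; continue with (10879/255717)
flip (10879/255717) -> (255717/10879): both odd, 10879 mod 4 = 3, 255717 mod 4 = 1, so the flip contributes +1; sign now +1
(255717/10879): 255717 mod 10879 = 5500, so (255717/10879) = (5500/10879)
factor out 2^2: 5500 = 2^2·1375; with 10879 mod 8 = 7, (2/10879) = +1; sign now +1; continue with (1375/10879)
flip (1375/10879) -> (10879/1375): both odd, 1375 mod 4 = 3, 10879 mod 4 = 3, so the flip contributes -1; sign now -1
(10879/1375): 10879 mod 1375 = 1254, so (10879/1375) = (1254/1375)
factor out 2^1: 1254 = 2^1·627; with 1375 mod 8 = 7, (2/1375) = +1; sign now -1; continue with (627/1375)
flip (627/1375) -> (1375/627): both odd, 627 mod 4 = 3, 1375 mod 4 = 3, so the flip contributes -1; sign now +1
(1375/627): 1375 mod 627 = 121, so (1375/627) = (121/627)
flip (121/627) -> (627/121): both odd, 121 mod 4 = 1, 627 mod 4 = 3, so the flip contributes +1; sign now +1
(627/121): 627 mod 121 = 22, so (627/121) = (22/121)
factor out 2^1: 22 = 2^1·11; with 121 mod 8 = 1, (2/121) = +1; sign now +1; continue with (11/121)
flip (11/121) -> (121/11): both odd, 11 mod 4 = 3, 121 mod 4 = 1, so the flip contributes +1; sign now +1
(121/11): 121 mod 11 = 0, so (121/11) = (0/11)
reached (0/11); gcd(a, n) > 1, so (0/11) = 0 and the symbol is 0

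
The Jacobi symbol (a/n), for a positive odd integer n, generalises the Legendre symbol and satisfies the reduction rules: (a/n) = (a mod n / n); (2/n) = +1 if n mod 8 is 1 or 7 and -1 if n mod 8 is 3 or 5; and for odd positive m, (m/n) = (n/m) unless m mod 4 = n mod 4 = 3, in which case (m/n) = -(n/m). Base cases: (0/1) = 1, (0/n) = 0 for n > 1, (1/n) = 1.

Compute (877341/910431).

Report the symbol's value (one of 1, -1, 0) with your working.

0

reciprocity: (877341/910431) = +1·(910431/877341) since 877341 mod 4 = 1, 910431 mod 4 = 3; sign now +1
(910431/877341) = (33090/877341)   [reduce mod 877341]
33090 = 2^1·16545; (2/877341) = -1 since 877341 mod 8 = 5, so (33090/877341) = (-1)^1·(16545/877341); sign now -1
reciprocity: (16545/877341) = +1·(877341/16545) since 16545 mod 4 = 1, 877341 mod 4 = 1; sign now -1
(877341/16545) = (456/16545)   [reduce mod 16545]
456 = 2^3·57; (2/16545) = +1 since 16545 mod 8 = 1, so (456/16545) = (+1)^3·(57/16545); sign now -1
reciprocity: (57/16545) = +1·(16545/57) since 57 mod 4 = 1, 16545 mod 4 = 1; sign now -1
(16545/57) = (15/57)   [reduce mod 57]
reciprocity: (15/57) = +1·(57/15) since 15 mod 4 = 3, 57 mod 4 = 1; sign now -1
(57/15) = (12/15)   [reduce mod 15]
12 = 2^2·3; (2/15) = +1 since 15 mod 8 = 7, so (12/15) = (+1)^2·(3/15); sign now -1
reciprocity: (3/15) = -1·(15/3) since 3 mod 4 = 3, 15 mod 4 = 3; sign now +1
(15/3) = (0/3)   [reduce mod 3]
(0/3) = 0   [gcd(a, n) > 1]; final value = 0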